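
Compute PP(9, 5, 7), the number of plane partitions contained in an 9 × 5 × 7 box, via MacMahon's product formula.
PP(9, 5, 7) = 2424984388825856

Evaluate the triple product over i = 1..9, j = 1..5, k = 1..7. The factors are (2/1) · (3/2) · (4/3) · (5/4) · (6/5) · (7/6) · (8/7) · (3/2) · … (315 factors total). The numerators and denominators telescope so the product is an integer; carrying out the multiplication exactly gives PP(9, 5, 7) = 2424984388825856.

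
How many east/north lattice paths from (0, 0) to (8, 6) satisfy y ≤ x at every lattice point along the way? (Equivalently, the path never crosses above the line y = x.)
Number of paths = 1001

By the reflection principle (André's argument), the number of monotone paths to (8, 6) with n ≤ m that never go above y = x is C(14, 8) − C(14, 9) = 3003 − 2002 = 1001.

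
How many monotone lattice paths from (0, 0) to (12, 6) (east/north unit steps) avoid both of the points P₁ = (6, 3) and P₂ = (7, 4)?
Number of paths = 8106

Inclusion–exclusion. Total paths: C(18, 12) = 18564. Through P₁: C(9, 6)·C(9, 6) = 7056. Through P₂: C(11, 7)·C(7, 5) = 6930. Since P₁ is strictly southwest of P₂, a monotone path through both must visit P₁ then P₂; paths through both = C(9, 6)·C(2, 1)·C(7, 5) = 3528. Avoid both = 18564 − 7056 − 6930 + 3528 = 8106.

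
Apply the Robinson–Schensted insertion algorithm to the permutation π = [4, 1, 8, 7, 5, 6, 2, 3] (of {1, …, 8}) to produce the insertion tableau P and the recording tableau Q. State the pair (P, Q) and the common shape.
P = [1, 2, 3] / [4, 5, 6] / [7] / [8];  Q = [1, 3, 6] / [2, 4, 8] / [5] / [7];  common shape = (3, 3, 1, 1)

Row-insert the values π_1, π_2, … into P one at a time, bumping the leftmost entry strictly greater than the inserted value down to the next row. The recording tableau Q records, in position (i, j), the step at which that cell was added to P.
  Insert 4 (step 1): P = [4];  Q = [1]
  Insert 1 (step 2): P = [1] / [4];  Q = [1] / [2]
  Insert 8 (step 3): P = [1, 8] / [4];  Q = [1, 3] / [2]
  Insert 7 (step 4): P = [1, 7] / [4, 8];  Q = [1, 3] / [2, 4]
  Insert 5 (step 5): P = [1, 5] / [4, 7] / [8];  Q = [1, 3] / [2, 4] / [5]
  Insert 6 (step 6): P = [1, 5, 6] / [4, 7] / [8];  Q = [1, 3, 6] / [2, 4] / [5]
  Insert 2 (step 7): P = [1, 2, 6] / [4, 5] / [7] / [8];  Q = [1, 3, 6] / [2, 4] / [5] / [7]
  Insert 3 (step 8): P = [1, 2, 3] / [4, 5, 6] / [7] / [8];  Q = [1, 3, 6] / [2, 4, 8] / [5] / [7]
Final shape: (3, 3, 1, 1).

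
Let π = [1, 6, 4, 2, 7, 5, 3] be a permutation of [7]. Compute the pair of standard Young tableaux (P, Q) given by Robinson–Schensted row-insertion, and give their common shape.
P = [1, 2, 3] / [4, 5] / [6, 7];  Q = [1, 2, 5] / [3, 6] / [4, 7];  common shape = (3, 2, 2)

Row-insert the values π_1, π_2, … into P one at a time, bumping the leftmost entry strictly greater than the inserted value down to the next row. The recording tableau Q records, in position (i, j), the step at which that cell was added to P.
  Insert 1 (step 1): P = [1];  Q = [1]
  Insert 6 (step 2): P = [1, 6];  Q = [1, 2]
  Insert 4 (step 3): P = [1, 4] / [6];  Q = [1, 2] / [3]
  Insert 2 (step 4): P = [1, 2] / [4] / [6];  Q = [1, 2] / [3] / [4]
  Insert 7 (step 5): P = [1, 2, 7] / [4] / [6];  Q = [1, 2, 5] / [3] / [4]
  Insert 5 (step 6): P = [1, 2, 5] / [4, 7] / [6];  Q = [1, 2, 5] / [3, 6] / [4]
  Insert 3 (step 7): P = [1, 2, 3] / [4, 5] / [6, 7];  Q = [1, 2, 5] / [3, 6] / [4, 7]
Final shape: (3, 2, 2).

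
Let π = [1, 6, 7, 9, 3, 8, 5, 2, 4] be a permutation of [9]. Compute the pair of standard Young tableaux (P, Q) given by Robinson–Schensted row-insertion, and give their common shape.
P = [1, 2, 4, 8] / [3, 5] / [6, 7] / [9];  Q = [1, 2, 3, 4] / [5, 6] / [7, 9] / [8];  common shape = (4, 2, 2, 1)

Row-insert the values π_1, π_2, … into P one at a time, bumping the leftmost entry strictly greater than the inserted value down to the next row. The recording tableau Q records, in position (i, j), the step at which that cell was added to P.
  Insert 1 (step 1): P = [1];  Q = [1]
  Insert 6 (step 2): P = [1, 6];  Q = [1, 2]
  Insert 7 (step 3): P = [1, 6, 7];  Q = [1, 2, 3]
  Insert 9 (step 4): P = [1, 6, 7, 9];  Q = [1, 2, 3, 4]
  Insert 3 (step 5): P = [1, 3, 7, 9] / [6];  Q = [1, 2, 3, 4] / [5]
  Insert 8 (step 6): P = [1, 3, 7, 8] / [6, 9];  Q = [1, 2, 3, 4] / [5, 6]
  Insert 5 (step 7): P = [1, 3, 5, 8] / [6, 7] / [9];  Q = [1, 2, 3, 4] / [5, 6] / [7]
  Insert 2 (step 8): P = [1, 2, 5, 8] / [3, 7] / [6] / [9];  Q = [1, 2, 3, 4] / [5, 6] / [7] / [8]
  Insert 4 (step 9): P = [1, 2, 4, 8] / [3, 5] / [6, 7] / [9];  Q = [1, 2, 3, 4] / [5, 6] / [7, 9] / [8]
Final shape: (4, 2, 2, 1).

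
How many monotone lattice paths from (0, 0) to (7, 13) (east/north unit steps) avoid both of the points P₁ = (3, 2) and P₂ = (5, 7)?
Number of paths = 47574

Inclusion–exclusion. Total paths: C(20, 7) = 77520. Through P₁: C(5, 3)·C(15, 4) = 13650. Through P₂: C(12, 5)·C(8, 2) = 22176. Since P₁ is strictly southwest of P₂, a monotone path through both must visit P₁ then P₂; paths through both = C(5, 3)·C(7, 2)·C(8, 2) = 5880. Avoid both = 77520 − 13650 − 22176 + 5880 = 47574.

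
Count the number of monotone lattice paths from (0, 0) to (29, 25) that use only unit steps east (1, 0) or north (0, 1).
Number of paths = 1683191473897752

A monotone lattice path from (0, 0) to (29, 25) consists of 29 east steps and 25 north steps in some order, so it is determined by which 29 of the 54 steps are east. The count is C(54, 29) = 1683191473897752.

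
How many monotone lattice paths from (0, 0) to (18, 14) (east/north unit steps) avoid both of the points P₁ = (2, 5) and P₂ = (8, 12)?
Number of paths = 422597481

Inclusion–exclusion. Total paths: C(32, 18) = 471435600. Through P₁: C(7, 2)·C(25, 16) = 42902475. Through P₂: C(20, 8)·C(12, 10) = 8314020. Since P₁ is strictly southwest of P₂, a monotone path through both must visit P₁ then P₂; paths through both = C(7, 2)·C(13, 6)·C(12, 10) = 2378376. Avoid both = 471435600 − 42902475 − 8314020 + 2378376 = 422597481.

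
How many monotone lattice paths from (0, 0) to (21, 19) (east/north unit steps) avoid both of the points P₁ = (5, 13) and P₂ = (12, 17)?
Number of paths = 127944356991

Inclusion–exclusion. Total paths: C(40, 21) = 131282408400. Through P₁: C(18, 5)·C(22, 16) = 639284184. Through P₂: C(29, 12)·C(11, 9) = 2854276425. Since P₁ is strictly southwest of P₂, a monotone path through both must visit P₁ then P₂; paths through both = C(18, 5)·C(11, 7)·C(11, 9) = 155509200. Avoid both = 131282408400 − 639284184 − 2854276425 + 155509200 = 127944356991.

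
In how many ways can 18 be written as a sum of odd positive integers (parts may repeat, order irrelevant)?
p_odd(18) = 46

Enumerate partitions using only odd parts via the recurrence o(n, m) = o(n, m−2) + o(n−m, m) over odd m, starting from the largest odd part ≤ n. This gives p_odd(18) = 46. (Euler's theorem: equals the count of distinct-part partitions.)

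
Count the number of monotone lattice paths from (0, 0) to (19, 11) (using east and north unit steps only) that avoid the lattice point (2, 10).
Number of paths = 54626112

Total paths from (0, 0) to (19, 11): C(30, 19) = 54627300. Paths through (2, 10): (paths (0, 0) → (2, 10)) × (paths (2, 10) → (19, 11)) = C(12, 2) · C(18, 17) = 66 · 18 = 1188. Avoidance count = 54627300 − 1188 = 54626112.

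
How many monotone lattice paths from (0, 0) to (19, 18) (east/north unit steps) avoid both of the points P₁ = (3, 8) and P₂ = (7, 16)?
Number of paths = 16781318763

Inclusion–exclusion. Total paths: C(37, 19) = 17672631900. Through P₁: C(11, 3)·C(26, 16) = 876436275. Through P₂: C(23, 7)·C(14, 12) = 22309287. Since P₁ is strictly southwest of P₂, a monotone path through both must visit P₁ then P₂; paths through both = C(11, 3)·C(12, 4)·C(14, 12) = 7432425. Avoid both = 17672631900 − 876436275 − 22309287 + 7432425 = 16781318763.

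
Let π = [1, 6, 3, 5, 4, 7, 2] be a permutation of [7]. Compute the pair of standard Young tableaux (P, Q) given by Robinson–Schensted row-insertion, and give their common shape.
P = [1, 2, 4, 7] / [3] / [5] / [6];  Q = [1, 2, 4, 6] / [3] / [5] / [7];  common shape = (4, 1, 1, 1)

Row-insert the values π_1, π_2, … into P one at a time, bumping the leftmost entry strictly greater than the inserted value down to the next row. The recording tableau Q records, in position (i, j), the step at which that cell was added to P.
  Insert 1 (step 1): P = [1];  Q = [1]
  Insert 6 (step 2): P = [1, 6];  Q = [1, 2]
  Insert 3 (step 3): P = [1, 3] / [6];  Q = [1, 2] / [3]
  Insert 5 (step 4): P = [1, 3, 5] / [6];  Q = [1, 2, 4] / [3]
  Insert 4 (step 5): P = [1, 3, 4] / [5] / [6];  Q = [1, 2, 4] / [3] / [5]
  Insert 7 (step 6): P = [1, 3, 4, 7] / [5] / [6];  Q = [1, 2, 4, 6] / [3] / [5]
  Insert 2 (step 7): P = [1, 2, 4, 7] / [3] / [5] / [6];  Q = [1, 2, 4, 6] / [3] / [5] / [7]
Final shape: (4, 1, 1, 1).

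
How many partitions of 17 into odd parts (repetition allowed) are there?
p_odd(17) = 38

Enumerate partitions using only odd parts via the recurrence o(n, m) = o(n, m−2) + o(n−m, m) over odd m, starting from the largest odd part ≤ n. This gives p_odd(17) = 38. (Euler's theorem: equals the count of distinct-part partitions.)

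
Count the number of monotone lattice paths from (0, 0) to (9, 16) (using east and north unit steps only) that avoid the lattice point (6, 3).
Number of paths = 1995935

Total paths from (0, 0) to (9, 16): C(25, 9) = 2042975. Paths through (6, 3): (paths (0, 0) → (6, 3)) × (paths (6, 3) → (9, 16)) = C(9, 6) · C(16, 3) = 84 · 560 = 47040. Avoidance count = 2042975 − 47040 = 1995935.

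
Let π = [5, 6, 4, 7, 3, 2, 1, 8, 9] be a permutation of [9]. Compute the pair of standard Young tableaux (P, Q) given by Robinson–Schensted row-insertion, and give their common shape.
P = [1, 6, 7, 8, 9] / [2] / [3] / [4] / [5];  Q = [1, 2, 4, 8, 9] / [3] / [5] / [6] / [7];  common shape = (5, 1, 1, 1, 1)

Row-insert the values π_1, π_2, … into P one at a time, bumping the leftmost entry strictly greater than the inserted value down to the next row. The recording tableau Q records, in position (i, j), the step at which that cell was added to P.
  Insert 5 (step 1): P = [5];  Q = [1]
  Insert 6 (step 2): P = [5, 6];  Q = [1, 2]
  Insert 4 (step 3): P = [4, 6] / [5];  Q = [1, 2] / [3]
  Insert 7 (step 4): P = [4, 6, 7] / [5];  Q = [1, 2, 4] / [3]
  Insert 3 (step 5): P = [3, 6, 7] / [4] / [5];  Q = [1, 2, 4] / [3] / [5]
  Insert 2 (step 6): P = [2, 6, 7] / [3] / [4] / [5];  Q = [1, 2, 4] / [3] / [5] / [6]
  Insert 1 (step 7): P = [1, 6, 7] / [2] / [3] / [4] / [5];  Q = [1, 2, 4] / [3] / [5] / [6] / [7]
  Insert 8 (step 8): P = [1, 6, 7, 8] / [2] / [3] / [4] / [5];  Q = [1, 2, 4, 8] / [3] / [5] / [6] / [7]
  Insert 9 (step 9): P = [1, 6, 7, 8, 9] / [2] / [3] / [4] / [5];  Q = [1, 2, 4, 8, 9] / [3] / [5] / [6] / [7]
Final shape: (5, 1, 1, 1, 1).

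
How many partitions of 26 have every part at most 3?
p(26, parts ≤ 3) = 70

Use the recurrence p(n, m) = p(n, m−1) + p(n−m, m): either the largest part is < m (count p(n, m−1)) or the largest part is exactly m (remove one copy of m, count p(n−m, m)). With p(0, ·) = 1 this gives p(26, parts ≤ 3) = 70. (By conjugating Young diagrams, this also counts partitions of 26 into at most 3 parts.)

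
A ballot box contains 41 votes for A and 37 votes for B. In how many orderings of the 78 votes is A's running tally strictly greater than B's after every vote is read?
Strict-lead orderings = 1261276298816540508040

Total orderings of the 78 votes with 41 for A: C(78, 41) = 24594887826922539906780. By the Bertrand ballot formula (Cycle Lemma / reflection principle), the number of orderings in which A is strictly ahead of B throughout is (p − q)/(p + q) · C(p + q, p) = (41 − 37)/(41 + 37) · 24594887826922539906780 = 1261276298816540508040.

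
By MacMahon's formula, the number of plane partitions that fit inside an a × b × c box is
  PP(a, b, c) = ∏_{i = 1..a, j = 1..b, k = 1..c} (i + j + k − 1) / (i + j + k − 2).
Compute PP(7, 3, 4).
PP(7, 3, 4) = 1557270

Evaluate the triple product over i = 1..7, j = 1..3, k = 1..4. The factors are (2/1) · (3/2) · (4/3) · (5/4) · (3/2) · (4/3) · (5/4) · (6/5) · … (84 factors total). The numerators and denominators telescope so the product is an integer; carrying out the multiplication exactly gives PP(7, 3, 4) = 1557270.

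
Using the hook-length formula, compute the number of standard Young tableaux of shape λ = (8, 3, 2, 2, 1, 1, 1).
# SYT of shape (8, 3, 2, 2, 1, 1, 1) = 4725864

Hook-length formula: f^λ = n! / Π hook(c), product over all cells c of the Young diagram. For λ = (8, 3, 2, 2, 1, 1, 1), n = 18 boxes. Hook lengths by row (left-to-right, top-to-bottom): [14, 10, 7, 5, 4, 3, 2, 1]; [8, 4, 1]; [6, 2]; [5, 1]; [3]; [2]; [1]. Product of hooks = 1354752000. So f^λ = 18! / 1354752000 = 6402373705728000 / 1354752000 = 4725864.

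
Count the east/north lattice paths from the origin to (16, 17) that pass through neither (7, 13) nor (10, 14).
Number of paths = 972677526

Inclusion–exclusion. Total paths: C(33, 16) = 1166803110. Through P₁: C(20, 7)·C(13, 9) = 55426800. Through P₂: C(24, 10)·C(9, 6) = 164745504. Since P₁ is strictly southwest of P₂, a monotone path through both must visit P₁ then P₂; paths through both = C(20, 7)·C(4, 3)·C(9, 6) = 26046720. Avoid both = 1166803110 − 55426800 − 164745504 + 26046720 = 972677526.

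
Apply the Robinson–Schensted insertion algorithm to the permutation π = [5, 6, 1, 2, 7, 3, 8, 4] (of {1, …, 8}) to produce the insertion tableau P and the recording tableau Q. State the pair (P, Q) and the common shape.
P = [1, 2, 3, 4] / [5, 6, 7, 8];  Q = [1, 2, 5, 7] / [3, 4, 6, 8];  common shape = (4, 4)

Row-insert the values π_1, π_2, … into P one at a time, bumping the leftmost entry strictly greater than the inserted value down to the next row. The recording tableau Q records, in position (i, j), the step at which that cell was added to P.
  Insert 5 (step 1): P = [5];  Q = [1]
  Insert 6 (step 2): P = [5, 6];  Q = [1, 2]
  Insert 1 (step 3): P = [1, 6] / [5];  Q = [1, 2] / [3]
  Insert 2 (step 4): P = [1, 2] / [5, 6];  Q = [1, 2] / [3, 4]
  Insert 7 (step 5): P = [1, 2, 7] / [5, 6];  Q = [1, 2, 5] / [3, 4]
  Insert 3 (step 6): P = [1, 2, 3] / [5, 6, 7];  Q = [1, 2, 5] / [3, 4, 6]
  Insert 8 (step 7): P = [1, 2, 3, 8] / [5, 6, 7];  Q = [1, 2, 5, 7] / [3, 4, 6]
  Insert 4 (step 8): P = [1, 2, 3, 4] / [5, 6, 7, 8];  Q = [1, 2, 5, 7] / [3, 4, 6, 8]
Final shape: (4, 4).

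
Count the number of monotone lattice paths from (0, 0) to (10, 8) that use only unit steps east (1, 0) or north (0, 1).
Number of paths = 43758

A monotone lattice path from (0, 0) to (10, 8) consists of 10 east steps and 8 north steps in some order, so it is determined by which 10 of the 18 steps are east. The count is C(18, 10) = 43758.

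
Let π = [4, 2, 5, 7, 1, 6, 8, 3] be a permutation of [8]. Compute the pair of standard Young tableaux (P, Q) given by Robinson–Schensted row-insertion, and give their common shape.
P = [1, 3, 6, 8] / [2, 5] / [4, 7];  Q = [1, 3, 4, 7] / [2, 6] / [5, 8];  common shape = (4, 2, 2)

Row-insert the values π_1, π_2, … into P one at a time, bumping the leftmost entry strictly greater than the inserted value down to the next row. The recording tableau Q records, in position (i, j), the step at which that cell was added to P.
  Insert 4 (step 1): P = [4];  Q = [1]
  Insert 2 (step 2): P = [2] / [4];  Q = [1] / [2]
  Insert 5 (step 3): P = [2, 5] / [4];  Q = [1, 3] / [2]
  Insert 7 (step 4): P = [2, 5, 7] / [4];  Q = [1, 3, 4] / [2]
  Insert 1 (step 5): P = [1, 5, 7] / [2] / [4];  Q = [1, 3, 4] / [2] / [5]
  Insert 6 (step 6): P = [1, 5, 6] / [2, 7] / [4];  Q = [1, 3, 4] / [2, 6] / [5]
  Insert 8 (step 7): P = [1, 5, 6, 8] / [2, 7] / [4];  Q = [1, 3, 4, 7] / [2, 6] / [5]
  Insert 3 (step 8): P = [1, 3, 6, 8] / [2, 5] / [4, 7];  Q = [1, 3, 4, 7] / [2, 6] / [5, 8]
Final shape: (4, 2, 2).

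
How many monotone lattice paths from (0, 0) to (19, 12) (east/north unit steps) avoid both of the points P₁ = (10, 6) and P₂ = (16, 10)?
Number of paths = 64739935

Inclusion–exclusion. Total paths: C(31, 19) = 141120525. Through P₁: C(16, 10)·C(15, 9) = 40080040. Through P₂: C(26, 16)·C(5, 3) = 53117350. Since P₁ is strictly southwest of P₂, a monotone path through both must visit P₁ then P₂; paths through both = C(16, 10)·C(10, 6)·C(5, 3) = 16816800. Avoid both = 141120525 − 40080040 − 53117350 + 16816800 = 64739935.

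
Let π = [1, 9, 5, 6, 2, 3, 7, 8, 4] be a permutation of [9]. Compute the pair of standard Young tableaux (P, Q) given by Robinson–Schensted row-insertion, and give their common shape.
P = [1, 2, 3, 4, 8] / [5, 6, 7] / [9];  Q = [1, 2, 4, 7, 8] / [3, 6, 9] / [5];  common shape = (5, 3, 1)

Row-insert the values π_1, π_2, … into P one at a time, bumping the leftmost entry strictly greater than the inserted value down to the next row. The recording tableau Q records, in position (i, j), the step at which that cell was added to P.
  Insert 1 (step 1): P = [1];  Q = [1]
  Insert 9 (step 2): P = [1, 9];  Q = [1, 2]
  Insert 5 (step 3): P = [1, 5] / [9];  Q = [1, 2] / [3]
  Insert 6 (step 4): P = [1, 5, 6] / [9];  Q = [1, 2, 4] / [3]
  Insert 2 (step 5): P = [1, 2, 6] / [5] / [9];  Q = [1, 2, 4] / [3] / [5]
  Insert 3 (step 6): P = [1, 2, 3] / [5, 6] / [9];  Q = [1, 2, 4] / [3, 6] / [5]
  Insert 7 (step 7): P = [1, 2, 3, 7] / [5, 6] / [9];  Q = [1, 2, 4, 7] / [3, 6] / [5]
  Insert 8 (step 8): P = [1, 2, 3, 7, 8] / [5, 6] / [9];  Q = [1, 2, 4, 7, 8] / [3, 6] / [5]
  Insert 4 (step 9): P = [1, 2, 3, 4, 8] / [5, 6, 7] / [9];  Q = [1, 2, 4, 7, 8] / [3, 6, 9] / [5]
Final shape: (5, 3, 1).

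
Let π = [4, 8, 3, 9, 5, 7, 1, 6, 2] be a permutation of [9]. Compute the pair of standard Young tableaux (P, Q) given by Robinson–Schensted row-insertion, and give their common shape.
P = [1, 2, 6] / [3, 5, 9] / [4, 7] / [8];  Q = [1, 2, 4] / [3, 5, 6] / [7, 8] / [9];  common shape = (3, 3, 2, 1)

Row-insert the values π_1, π_2, … into P one at a time, bumping the leftmost entry strictly greater than the inserted value down to the next row. The recording tableau Q records, in position (i, j), the step at which that cell was added to P.
  Insert 4 (step 1): P = [4];  Q = [1]
  Insert 8 (step 2): P = [4, 8];  Q = [1, 2]
  Insert 3 (step 3): P = [3, 8] / [4];  Q = [1, 2] / [3]
  Insert 9 (step 4): P = [3, 8, 9] / [4];  Q = [1, 2, 4] / [3]
  Insert 5 (step 5): P = [3, 5, 9] / [4, 8];  Q = [1, 2, 4] / [3, 5]
  Insert 7 (step 6): P = [3, 5, 7] / [4, 8, 9];  Q = [1, 2, 4] / [3, 5, 6]
  Insert 1 (step 7): P = [1, 5, 7] / [3, 8, 9] / [4];  Q = [1, 2, 4] / [3, 5, 6] / [7]
  Insert 6 (step 8): P = [1, 5, 6] / [3, 7, 9] / [4, 8];  Q = [1, 2, 4] / [3, 5, 6] / [7, 8]
  Insert 2 (step 9): P = [1, 2, 6] / [3, 5, 9] / [4, 7] / [8];  Q = [1, 2, 4] / [3, 5, 6] / [7, 8] / [9]
Final shape: (3, 3, 2, 1).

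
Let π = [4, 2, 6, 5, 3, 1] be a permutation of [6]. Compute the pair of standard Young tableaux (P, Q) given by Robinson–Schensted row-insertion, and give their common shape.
P = [1, 3] / [2, 5] / [4] / [6];  Q = [1, 3] / [2, 4] / [5] / [6];  common shape = (2, 2, 1, 1)

Row-insert the values π_1, π_2, … into P one at a time, bumping the leftmost entry strictly greater than the inserted value down to the next row. The recording tableau Q records, in position (i, j), the step at which that cell was added to P.
  Insert 4 (step 1): P = [4];  Q = [1]
  Insert 2 (step 2): P = [2] / [4];  Q = [1] / [2]
  Insert 6 (step 3): P = [2, 6] / [4];  Q = [1, 3] / [2]
  Insert 5 (step 4): P = [2, 5] / [4, 6];  Q = [1, 3] / [2, 4]
  Insert 3 (step 5): P = [2, 3] / [4, 5] / [6];  Q = [1, 3] / [2, 4] / [5]
  Insert 1 (step 6): P = [1, 3] / [2, 5] / [4] / [6];  Q = [1, 3] / [2, 4] / [5] / [6]
Final shape: (2, 2, 1, 1).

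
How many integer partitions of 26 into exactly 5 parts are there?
p(26, 5 parts) = 221

Partitions of n into exactly k parts are in bijection with partitions of n − k into at most k parts (subtract 1 from each part). So p(26, exactly 5) = p(21, parts ≤ 5). Computing via the recurrence p(m, j) = p(m, j−1) + p(m−j, j) gives 221.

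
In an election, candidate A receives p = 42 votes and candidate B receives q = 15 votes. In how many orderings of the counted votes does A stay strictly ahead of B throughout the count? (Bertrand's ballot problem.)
Strict-lead orderings = 10448517534840

Total orderings of the 57 votes with 42 for A: C(57, 42) = 22057981462440. By the Bertrand ballot formula (Cycle Lemma / reflection principle), the number of orderings in which A is strictly ahead of B throughout is (p − q)/(p + q) · C(p + q, p) = (42 − 15)/(42 + 15) · 22057981462440 = 10448517534840.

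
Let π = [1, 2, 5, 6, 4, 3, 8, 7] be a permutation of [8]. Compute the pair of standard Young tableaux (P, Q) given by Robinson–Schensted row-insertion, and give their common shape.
P = [1, 2, 3, 6, 7] / [4, 8] / [5];  Q = [1, 2, 3, 4, 7] / [5, 8] / [6];  common shape = (5, 2, 1)

Row-insert the values π_1, π_2, … into P one at a time, bumping the leftmost entry strictly greater than the inserted value down to the next row. The recording tableau Q records, in position (i, j), the step at which that cell was added to P.
  Insert 1 (step 1): P = [1];  Q = [1]
  Insert 2 (step 2): P = [1, 2];  Q = [1, 2]
  Insert 5 (step 3): P = [1, 2, 5];  Q = [1, 2, 3]
  Insert 6 (step 4): P = [1, 2, 5, 6];  Q = [1, 2, 3, 4]
  Insert 4 (step 5): P = [1, 2, 4, 6] / [5];  Q = [1, 2, 3, 4] / [5]
  Insert 3 (step 6): P = [1, 2, 3, 6] / [4] / [5];  Q = [1, 2, 3, 4] / [5] / [6]
  Insert 8 (step 7): P = [1, 2, 3, 6, 8] / [4] / [5];  Q = [1, 2, 3, 4, 7] / [5] / [6]
  Insert 7 (step 8): P = [1, 2, 3, 6, 7] / [4, 8] / [5];  Q = [1, 2, 3, 4, 7] / [5, 8] / [6]
Final shape: (5, 2, 1).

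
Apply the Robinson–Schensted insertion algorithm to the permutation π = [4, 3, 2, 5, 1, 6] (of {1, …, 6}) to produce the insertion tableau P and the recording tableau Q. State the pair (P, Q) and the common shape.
P = [1, 5, 6] / [2] / [3] / [4];  Q = [1, 4, 6] / [2] / [3] / [5];  common shape = (3, 1, 1, 1)

Row-insert the values π_1, π_2, … into P one at a time, bumping the leftmost entry strictly greater than the inserted value down to the next row. The recording tableau Q records, in position (i, j), the step at which that cell was added to P.
  Insert 4 (step 1): P = [4];  Q = [1]
  Insert 3 (step 2): P = [3] / [4];  Q = [1] / [2]
  Insert 2 (step 3): P = [2] / [3] / [4];  Q = [1] / [2] / [3]
  Insert 5 (step 4): P = [2, 5] / [3] / [4];  Q = [1, 4] / [2] / [3]
  Insert 1 (step 5): P = [1, 5] / [2] / [3] / [4];  Q = [1, 4] / [2] / [3] / [5]
  Insert 6 (step 6): P = [1, 5, 6] / [2] / [3] / [4];  Q = [1, 4, 6] / [2] / [3] / [5]
Final shape: (3, 1, 1, 1).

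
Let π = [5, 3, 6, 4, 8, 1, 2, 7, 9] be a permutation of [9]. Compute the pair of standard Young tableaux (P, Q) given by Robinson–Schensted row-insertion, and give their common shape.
P = [1, 2, 7, 9] / [3, 4, 8] / [5, 6];  Q = [1, 3, 5, 9] / [2, 4, 8] / [6, 7];  common shape = (4, 3, 2)

Row-insert the values π_1, π_2, … into P one at a time, bumping the leftmost entry strictly greater than the inserted value down to the next row. The recording tableau Q records, in position (i, j), the step at which that cell was added to P.
  Insert 5 (step 1): P = [5];  Q = [1]
  Insert 3 (step 2): P = [3] / [5];  Q = [1] / [2]
  Insert 6 (step 3): P = [3, 6] / [5];  Q = [1, 3] / [2]
  Insert 4 (step 4): P = [3, 4] / [5, 6];  Q = [1, 3] / [2, 4]
  Insert 8 (step 5): P = [3, 4, 8] / [5, 6];  Q = [1, 3, 5] / [2, 4]
  Insert 1 (step 6): P = [1, 4, 8] / [3, 6] / [5];  Q = [1, 3, 5] / [2, 4] / [6]
  Insert 2 (step 7): P = [1, 2, 8] / [3, 4] / [5, 6];  Q = [1, 3, 5] / [2, 4] / [6, 7]
  Insert 7 (step 8): P = [1, 2, 7] / [3, 4, 8] / [5, 6];  Q = [1, 3, 5] / [2, 4, 8] / [6, 7]
  Insert 9 (step 9): P = [1, 2, 7, 9] / [3, 4, 8] / [5, 6];  Q = [1, 3, 5, 9] / [2, 4, 8] / [6, 7]
Final shape: (4, 3, 2).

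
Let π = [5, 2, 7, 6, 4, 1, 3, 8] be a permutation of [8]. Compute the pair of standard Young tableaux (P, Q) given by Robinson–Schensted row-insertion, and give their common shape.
P = [1, 3, 8] / [2, 4] / [5, 6] / [7];  Q = [1, 3, 8] / [2, 4] / [5, 7] / [6];  common shape = (3, 2, 2, 1)

Row-insert the values π_1, π_2, … into P one at a time, bumping the leftmost entry strictly greater than the inserted value down to the next row. The recording tableau Q records, in position (i, j), the step at which that cell was added to P.
  Insert 5 (step 1): P = [5];  Q = [1]
  Insert 2 (step 2): P = [2] / [5];  Q = [1] / [2]
  Insert 7 (step 3): P = [2, 7] / [5];  Q = [1, 3] / [2]
  Insert 6 (step 4): P = [2, 6] / [5, 7];  Q = [1, 3] / [2, 4]
  Insert 4 (step 5): P = [2, 4] / [5, 6] / [7];  Q = [1, 3] / [2, 4] / [5]
  Insert 1 (step 6): P = [1, 4] / [2, 6] / [5] / [7];  Q = [1, 3] / [2, 4] / [5] / [6]
  Insert 3 (step 7): P = [1, 3] / [2, 4] / [5, 6] / [7];  Q = [1, 3] / [2, 4] / [5, 7] / [6]
  Insert 8 (step 8): P = [1, 3, 8] / [2, 4] / [5, 6] / [7];  Q = [1, 3, 8] / [2, 4] / [5, 7] / [6]
Final shape: (3, 2, 2, 1).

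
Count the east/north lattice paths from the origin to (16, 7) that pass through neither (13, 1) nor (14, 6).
Number of paths = 127953

Inclusion–exclusion. Total paths: C(23, 16) = 245157. Through P₁: C(14, 13)·C(9, 3) = 1176. Through P₂: C(20, 14)·C(3, 2) = 116280. Since P₁ is strictly southwest of P₂, a monotone path through both must visit P₁ then P₂; paths through both = C(14, 13)·C(6, 1)·C(3, 2) = 252. Avoid both = 245157 − 1176 − 116280 + 252 = 127953.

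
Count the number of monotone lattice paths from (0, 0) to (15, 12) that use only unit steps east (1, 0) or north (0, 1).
Number of paths = 17383860

A monotone lattice path from (0, 0) to (15, 12) consists of 15 east steps and 12 north steps in some order, so it is determined by which 15 of the 27 steps are east. The count is C(27, 15) = 17383860.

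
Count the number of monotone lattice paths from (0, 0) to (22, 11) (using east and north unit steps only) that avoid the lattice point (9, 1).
Number of paths = 182096060

Total paths from (0, 0) to (22, 11): C(33, 22) = 193536720. Paths through (9, 1): (paths (0, 0) → (9, 1)) × (paths (9, 1) → (22, 11)) = C(10, 9) · C(23, 13) = 10 · 1144066 = 11440660. Avoidance count = 193536720 − 11440660 = 182096060.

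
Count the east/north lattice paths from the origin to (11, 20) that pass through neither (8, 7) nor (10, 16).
Number of paths = 56279665

Inclusion–exclusion. Total paths: C(31, 11) = 84672315. Through P₁: C(15, 8)·C(16, 3) = 3603600. Through P₂: C(26, 10)·C(5, 1) = 26558675. Since P₁ is strictly southwest of P₂, a monotone path through both must visit P₁ then P₂; paths through both = C(15, 8)·C(11, 2)·C(5, 1) = 1769625. Avoid both = 84672315 − 3603600 − 26558675 + 1769625 = 56279665.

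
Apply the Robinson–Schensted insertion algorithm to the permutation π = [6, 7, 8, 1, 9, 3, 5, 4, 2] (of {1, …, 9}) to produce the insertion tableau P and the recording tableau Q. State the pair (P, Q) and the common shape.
P = [1, 2, 4, 9] / [3, 7, 8] / [5] / [6];  Q = [1, 2, 3, 5] / [4, 6, 7] / [8] / [9];  common shape = (4, 3, 1, 1)

Row-insert the values π_1, π_2, … into P one at a time, bumping the leftmost entry strictly greater than the inserted value down to the next row. The recording tableau Q records, in position (i, j), the step at which that cell was added to P.
  Insert 6 (step 1): P = [6];  Q = [1]
  Insert 7 (step 2): P = [6, 7];  Q = [1, 2]
  Insert 8 (step 3): P = [6, 7, 8];  Q = [1, 2, 3]
  Insert 1 (step 4): P = [1, 7, 8] / [6];  Q = [1, 2, 3] / [4]
  Insert 9 (step 5): P = [1, 7, 8, 9] / [6];  Q = [1, 2, 3, 5] / [4]
  Insert 3 (step 6): P = [1, 3, 8, 9] / [6, 7];  Q = [1, 2, 3, 5] / [4, 6]
  Insert 5 (step 7): P = [1, 3, 5, 9] / [6, 7, 8];  Q = [1, 2, 3, 5] / [4, 6, 7]
  Insert 4 (step 8): P = [1, 3, 4, 9] / [5, 7, 8] / [6];  Q = [1, 2, 3, 5] / [4, 6, 7] / [8]
  Insert 2 (step 9): P = [1, 2, 4, 9] / [3, 7, 8] / [5] / [6];  Q = [1, 2, 3, 5] / [4, 6, 7] / [8] / [9]
Final shape: (4, 3, 1, 1).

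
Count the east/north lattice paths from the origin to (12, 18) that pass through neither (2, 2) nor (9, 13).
Number of paths = 37460159

Inclusion–exclusion. Total paths: C(30, 12) = 86493225. Through P₁: C(4, 2)·C(26, 10) = 31870410. Through P₂: C(22, 9)·C(8, 3) = 27855520. Since P₁ is strictly southwest of P₂, a monotone path through both must visit P₁ then P₂; paths through both = C(4, 2)·C(18, 7)·C(8, 3) = 10692864. Avoid both = 86493225 − 31870410 − 27855520 + 10692864 = 37460159.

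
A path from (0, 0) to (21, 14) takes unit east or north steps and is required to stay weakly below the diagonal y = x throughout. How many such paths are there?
Number of paths = 843621600

By the reflection principle (André's argument), the number of monotone paths to (21, 14) with n ≤ m that never go above y = x is C(35, 21) − C(35, 22) = 2319959400 − 1476337800 = 843621600.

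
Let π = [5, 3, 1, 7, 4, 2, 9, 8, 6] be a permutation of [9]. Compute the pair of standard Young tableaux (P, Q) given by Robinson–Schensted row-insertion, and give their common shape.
P = [1, 2, 6] / [3, 4, 8] / [5, 7, 9];  Q = [1, 4, 7] / [2, 5, 8] / [3, 6, 9];  common shape = (3, 3, 3)

Row-insert the values π_1, π_2, … into P one at a time, bumping the leftmost entry strictly greater than the inserted value down to the next row. The recording tableau Q records, in position (i, j), the step at which that cell was added to P.
  Insert 5 (step 1): P = [5];  Q = [1]
  Insert 3 (step 2): P = [3] / [5];  Q = [1] / [2]
  Insert 1 (step 3): P = [1] / [3] / [5];  Q = [1] / [2] / [3]
  Insert 7 (step 4): P = [1, 7] / [3] / [5];  Q = [1, 4] / [2] / [3]
  Insert 4 (step 5): P = [1, 4] / [3, 7] / [5];  Q = [1, 4] / [2, 5] / [3]
  Insert 2 (step 6): P = [1, 2] / [3, 4] / [5, 7];  Q = [1, 4] / [2, 5] / [3, 6]
  Insert 9 (step 7): P = [1, 2, 9] / [3, 4] / [5, 7];  Q = [1, 4, 7] / [2, 5] / [3, 6]
  Insert 8 (step 8): P = [1, 2, 8] / [3, 4, 9] / [5, 7];  Q = [1, 4, 7] / [2, 5, 8] / [3, 6]
  Insert 6 (step 9): P = [1, 2, 6] / [3, 4, 8] / [5, 7, 9];  Q = [1, 4, 7] / [2, 5, 8] / [3, 6, 9]
Final shape: (3, 3, 3).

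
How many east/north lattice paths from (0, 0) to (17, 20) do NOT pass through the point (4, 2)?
Number of paths = 12811572585

Total paths from (0, 0) to (17, 20): C(37, 17) = 15905368710. Paths through (4, 2): (paths (0, 0) → (4, 2)) × (paths (4, 2) → (17, 20)) = C(6, 4) · C(31, 13) = 15 · 206253075 = 3093796125. Avoidance count = 15905368710 − 3093796125 = 12811572585.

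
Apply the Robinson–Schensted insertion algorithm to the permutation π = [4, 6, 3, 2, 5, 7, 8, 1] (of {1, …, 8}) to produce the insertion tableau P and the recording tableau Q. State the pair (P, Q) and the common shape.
P = [1, 5, 7, 8] / [2, 6] / [3] / [4];  Q = [1, 2, 6, 7] / [3, 5] / [4] / [8];  common shape = (4, 2, 1, 1)

Row-insert the values π_1, π_2, … into P one at a time, bumping the leftmost entry strictly greater than the inserted value down to the next row. The recording tableau Q records, in position (i, j), the step at which that cell was added to P.
  Insert 4 (step 1): P = [4];  Q = [1]
  Insert 6 (step 2): P = [4, 6];  Q = [1, 2]
  Insert 3 (step 3): P = [3, 6] / [4];  Q = [1, 2] / [3]
  Insert 2 (step 4): P = [2, 6] / [3] / [4];  Q = [1, 2] / [3] / [4]
  Insert 5 (step 5): P = [2, 5] / [3, 6] / [4];  Q = [1, 2] / [3, 5] / [4]
  Insert 7 (step 6): P = [2, 5, 7] / [3, 6] / [4];  Q = [1, 2, 6] / [3, 5] / [4]
  Insert 8 (step 7): P = [2, 5, 7, 8] / [3, 6] / [4];  Q = [1, 2, 6, 7] / [3, 5] / [4]
  Insert 1 (step 8): P = [1, 5, 7, 8] / [2, 6] / [3] / [4];  Q = [1, 2, 6, 7] / [3, 5] / [4] / [8]
Final shape: (4, 2, 1, 1).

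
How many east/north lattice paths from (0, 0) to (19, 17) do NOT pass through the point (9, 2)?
Number of paths = 8417714800

Total paths from (0, 0) to (19, 17): C(36, 19) = 8597496600. Paths through (9, 2): (paths (0, 0) → (9, 2)) × (paths (9, 2) → (19, 17)) = C(11, 9) · C(25, 10) = 55 · 3268760 = 179781800. Avoidance count = 8597496600 − 179781800 = 8417714800.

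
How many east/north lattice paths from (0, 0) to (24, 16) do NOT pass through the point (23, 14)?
Number of paths = 44530841250

Total paths from (0, 0) to (24, 16): C(40, 24) = 62852101650. Paths through (23, 14): (paths (0, 0) → (23, 14)) × (paths (23, 14) → (24, 16)) = C(37, 23) · C(3, 1) = 6107086800 · 3 = 18321260400. Avoidance count = 62852101650 − 18321260400 = 44530841250.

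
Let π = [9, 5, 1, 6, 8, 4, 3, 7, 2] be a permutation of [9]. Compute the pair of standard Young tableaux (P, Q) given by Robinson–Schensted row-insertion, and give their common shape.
P = [1, 2, 7] / [3, 6, 8] / [4] / [5] / [9];  Q = [1, 4, 5] / [2, 6, 8] / [3] / [7] / [9];  common shape = (3, 3, 1, 1, 1)

Row-insert the values π_1, π_2, … into P one at a time, bumping the leftmost entry strictly greater than the inserted value down to the next row. The recording tableau Q records, in position (i, j), the step at which that cell was added to P.
  Insert 9 (step 1): P = [9];  Q = [1]
  Insert 5 (step 2): P = [5] / [9];  Q = [1] / [2]
  Insert 1 (step 3): P = [1] / [5] / [9];  Q = [1] / [2] / [3]
  Insert 6 (step 4): P = [1, 6] / [5] / [9];  Q = [1, 4] / [2] / [3]
  Insert 8 (step 5): P = [1, 6, 8] / [5] / [9];  Q = [1, 4, 5] / [2] / [3]
  Insert 4 (step 6): P = [1, 4, 8] / [5, 6] / [9];  Q = [1, 4, 5] / [2, 6] / [3]
  Insert 3 (step 7): P = [1, 3, 8] / [4, 6] / [5] / [9];  Q = [1, 4, 5] / [2, 6] / [3] / [7]
  Insert 7 (step 8): P = [1, 3, 7] / [4, 6, 8] / [5] / [9];  Q = [1, 4, 5] / [2, 6, 8] / [3] / [7]
  Insert 2 (step 9): P = [1, 2, 7] / [3, 6, 8] / [4] / [5] / [9];  Q = [1, 4, 5] / [2, 6, 8] / [3] / [7] / [9]
Final shape: (3, 3, 1, 1, 1).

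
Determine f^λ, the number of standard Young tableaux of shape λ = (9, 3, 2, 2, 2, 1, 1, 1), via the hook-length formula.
# SYT of shape (9, 3, 2, 2, 2, 1, 1, 1) = 135795660

Hook-length formula: f^λ = n! / Π hook(c), product over all cells c of the Young diagram. For λ = (9, 3, 2, 2, 2, 1, 1, 1), n = 21 boxes. Hook lengths by row (left-to-right, top-to-bottom): [16, 12, 8, 6, 5, 4, 3, 2, 1]; [9, 5, 1]; [7, 3]; [6, 2]; [5, 1]; [3]; [2]; [1]. Product of hooks = 376233984000. So f^λ = 21! / 376233984000 = 51090942171709440000 / 376233984000 = 135795660.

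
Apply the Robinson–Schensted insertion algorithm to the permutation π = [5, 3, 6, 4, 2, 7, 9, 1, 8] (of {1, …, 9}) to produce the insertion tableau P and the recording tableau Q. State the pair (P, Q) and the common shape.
P = [1, 4, 7, 8] / [2, 6, 9] / [3] / [5];  Q = [1, 3, 6, 7] / [2, 4, 9] / [5] / [8];  common shape = (4, 3, 1, 1)

Row-insert the values π_1, π_2, … into P one at a time, bumping the leftmost entry strictly greater than the inserted value down to the next row. The recording tableau Q records, in position (i, j), the step at which that cell was added to P.
  Insert 5 (step 1): P = [5];  Q = [1]
  Insert 3 (step 2): P = [3] / [5];  Q = [1] / [2]
  Insert 6 (step 3): P = [3, 6] / [5];  Q = [1, 3] / [2]
  Insert 4 (step 4): P = [3, 4] / [5, 6];  Q = [1, 3] / [2, 4]
  Insert 2 (step 5): P = [2, 4] / [3, 6] / [5];  Q = [1, 3] / [2, 4] / [5]
  Insert 7 (step 6): P = [2, 4, 7] / [3, 6] / [5];  Q = [1, 3, 6] / [2, 4] / [5]
  Insert 9 (step 7): P = [2, 4, 7, 9] / [3, 6] / [5];  Q = [1, 3, 6, 7] / [2, 4] / [5]
  Insert 1 (step 8): P = [1, 4, 7, 9] / [2, 6] / [3] / [5];  Q = [1, 3, 6, 7] / [2, 4] / [5] / [8]
  Insert 8 (step 9): P = [1, 4, 7, 8] / [2, 6, 9] / [3] / [5];  Q = [1, 3, 6, 7] / [2, 4, 9] / [5] / [8]
Final shape: (4, 3, 1, 1).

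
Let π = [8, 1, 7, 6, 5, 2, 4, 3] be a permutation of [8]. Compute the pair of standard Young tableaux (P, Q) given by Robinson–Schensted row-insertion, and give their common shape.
P = [1, 2, 3] / [4] / [5] / [6] / [7] / [8];  Q = [1, 3, 7] / [2] / [4] / [5] / [6] / [8];  common shape = (3, 1, 1, 1, 1, 1)

Row-insert the values π_1, π_2, … into P one at a time, bumping the leftmost entry strictly greater than the inserted value down to the next row. The recording tableau Q records, in position (i, j), the step at which that cell was added to P.
  Insert 8 (step 1): P = [8];  Q = [1]
  Insert 1 (step 2): P = [1] / [8];  Q = [1] / [2]
  Insert 7 (step 3): P = [1, 7] / [8];  Q = [1, 3] / [2]
  Insert 6 (step 4): P = [1, 6] / [7] / [8];  Q = [1, 3] / [2] / [4]
  Insert 5 (step 5): P = [1, 5] / [6] / [7] / [8];  Q = [1, 3] / [2] / [4] / [5]
  Insert 2 (step 6): P = [1, 2] / [5] / [6] / [7] / [8];  Q = [1, 3] / [2] / [4] / [5] / [6]
  Insert 4 (step 7): P = [1, 2, 4] / [5] / [6] / [7] / [8];  Q = [1, 3, 7] / [2] / [4] / [5] / [6]
  Insert 3 (step 8): P = [1, 2, 3] / [4] / [5] / [6] / [7] / [8];  Q = [1, 3, 7] / [2] / [4] / [5] / [6] / [8]
Final shape: (3, 1, 1, 1, 1, 1).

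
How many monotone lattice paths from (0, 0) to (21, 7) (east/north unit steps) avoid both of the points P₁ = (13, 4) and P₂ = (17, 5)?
Number of paths = 574830

Inclusion–exclusion. Total paths: C(28, 21) = 1184040. Through P₁: C(17, 13)·C(11, 8) = 392700. Through P₂: C(22, 17)·C(6, 4) = 395010. Since P₁ is strictly southwest of P₂, a monotone path through both must visit P₁ then P₂; paths through both = C(17, 13)·C(5, 4)·C(6, 4) = 178500. Avoid both = 1184040 − 392700 − 395010 + 178500 = 574830.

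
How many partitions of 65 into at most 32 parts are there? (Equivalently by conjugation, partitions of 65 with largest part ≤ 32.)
p(65, parts ≤ 32) = 1968738

Use the recurrence p(n, m) = p(n, m−1) + p(n−m, m): either the largest part is < m (count p(n, m−1)) or the largest part is exactly m (remove one copy of m, count p(n−m, m)). With p(0, ·) = 1 this gives p(65, parts ≤ 32) = 1968738. (By conjugating Young diagrams, this also counts partitions of 65 into at most 32 parts.)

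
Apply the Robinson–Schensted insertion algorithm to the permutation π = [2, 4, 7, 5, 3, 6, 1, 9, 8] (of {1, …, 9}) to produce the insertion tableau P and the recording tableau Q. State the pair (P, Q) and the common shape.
P = [1, 3, 5, 6, 8] / [2, 9] / [4] / [7];  Q = [1, 2, 3, 6, 8] / [4, 9] / [5] / [7];  common shape = (5, 2, 1, 1)

Row-insert the values π_1, π_2, … into P one at a time, bumping the leftmost entry strictly greater than the inserted value down to the next row. The recording tableau Q records, in position (i, j), the step at which that cell was added to P.
  Insert 2 (step 1): P = [2];  Q = [1]
  Insert 4 (step 2): P = [2, 4];  Q = [1, 2]
  Insert 7 (step 3): P = [2, 4, 7];  Q = [1, 2, 3]
  Insert 5 (step 4): P = [2, 4, 5] / [7];  Q = [1, 2, 3] / [4]
  Insert 3 (step 5): P = [2, 3, 5] / [4] / [7];  Q = [1, 2, 3] / [4] / [5]
  Insert 6 (step 6): P = [2, 3, 5, 6] / [4] / [7];  Q = [1, 2, 3, 6] / [4] / [5]
  Insert 1 (step 7): P = [1, 3, 5, 6] / [2] / [4] / [7];  Q = [1, 2, 3, 6] / [4] / [5] / [7]
  Insert 9 (step 8): P = [1, 3, 5, 6, 9] / [2] / [4] / [7];  Q = [1, 2, 3, 6, 8] / [4] / [5] / [7]
  Insert 8 (step 9): P = [1, 3, 5, 6, 8] / [2, 9] / [4] / [7];  Q = [1, 2, 3, 6, 8] / [4, 9] / [5] / [7]
Final shape: (5, 2, 1, 1).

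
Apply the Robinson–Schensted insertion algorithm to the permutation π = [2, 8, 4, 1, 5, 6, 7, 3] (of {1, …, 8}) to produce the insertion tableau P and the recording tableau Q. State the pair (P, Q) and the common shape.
P = [1, 3, 5, 6, 7] / [2, 4] / [8];  Q = [1, 2, 5, 6, 7] / [3, 8] / [4];  common shape = (5, 2, 1)

Row-insert the values π_1, π_2, … into P one at a time, bumping the leftmost entry strictly greater than the inserted value down to the next row. The recording tableau Q records, in position (i, j), the step at which that cell was added to P.
  Insert 2 (step 1): P = [2];  Q = [1]
  Insert 8 (step 2): P = [2, 8];  Q = [1, 2]
  Insert 4 (step 3): P = [2, 4] / [8];  Q = [1, 2] / [3]
  Insert 1 (step 4): P = [1, 4] / [2] / [8];  Q = [1, 2] / [3] / [4]
  Insert 5 (step 5): P = [1, 4, 5] / [2] / [8];  Q = [1, 2, 5] / [3] / [4]
  Insert 6 (step 6): P = [1, 4, 5, 6] / [2] / [8];  Q = [1, 2, 5, 6] / [3] / [4]
  Insert 7 (step 7): P = [1, 4, 5, 6, 7] / [2] / [8];  Q = [1, 2, 5, 6, 7] / [3] / [4]
  Insert 3 (step 8): P = [1, 3, 5, 6, 7] / [2, 4] / [8];  Q = [1, 2, 5, 6, 7] / [3, 8] / [4]
Final shape: (5, 2, 1).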